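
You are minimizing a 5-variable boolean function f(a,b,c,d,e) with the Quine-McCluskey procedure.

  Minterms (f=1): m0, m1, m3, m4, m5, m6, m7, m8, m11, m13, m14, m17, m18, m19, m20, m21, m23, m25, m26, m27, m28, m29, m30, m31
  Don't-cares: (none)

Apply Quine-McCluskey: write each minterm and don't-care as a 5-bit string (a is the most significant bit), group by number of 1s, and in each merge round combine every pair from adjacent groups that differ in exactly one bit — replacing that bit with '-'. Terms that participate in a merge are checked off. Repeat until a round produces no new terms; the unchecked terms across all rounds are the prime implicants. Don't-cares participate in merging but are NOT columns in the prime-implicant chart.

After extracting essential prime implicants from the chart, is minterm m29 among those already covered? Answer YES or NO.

YES

[col 0] 00000*, 00001*, 00011*, 00100*, 00101*, 00110*, 00111*, 01000*, 01011*, 01101*, 01110*, 10001*, 10010*, 10011*, 10100*, 10101*, 10111*, 11001*, 11010*, 11011*, 11100*, 11101*, 11110*, 11111*
[col 1] -0001*, -0011*, -0100*, -0101*, -0111*, -1011*, -1101*, -1110, 0-000, 0-011*, 0-101*, 0-110, 00-00*, 00-01*, 00-11*, 000-1*, 0000-*, 001-0*, 001-1*, 0010-*, 0011-*, 1-001*, 1-010*, 1-011*, 1-100*, 1-101*, 1-111*, 10-01*, 10-11*, 100-1*, 1001-*, 101-1*, 1010-*, 11-01*, 11-10*, 11-11*, 110-1*, 1101-*, 111-0*, 111-1*, 1110-*, 1111-*
[col 2] --011, --101, -0-01*, -0-11*, -00-1*, -01-1*, -010-, 00--1*, 00-0-, 001--, 1--01*, 1--11*, 1-0-1*, 1-01-, 1-1-1*, 1-10-, 10--1*, 11--1*, 11-1-, 111--
[col 3] -0--1, 1---1
Prime implicants: --011, --101, -0--1, -010-, -1110, 0-000, 0-110, 00-0-, 001--, 1---1, 1-01-, 1-10-, 11-1-, 111--
PI chart (minterm → PIs covering it):
  0 | 0-000,00-0-
  1 | -0--1,00-0-
  3 | --011,-0--1
  4 | -010-,00-0-,001--
  5 | --101,-0--1,-010-,00-0-,001--
  6 | 0-110,001--
  7 | -0--1,001--
  8 | 0-000  (sole → essential)
  11 | --011  (sole → essential)
  13 | --101  (sole → essential)
  14 | -1110,0-110
  17 | -0--1,1---1
  18 | 1-01-  (sole → essential)
  19 | --011,-0--1,1---1,1-01-
  20 | -010-,1-10-
  21 | --101,-0--1,-010-,1---1,1-10-
  23 | -0--1,1---1
  25 | 1---1  (sole → essential)
  26 | 1-01-,11-1-
  27 | --011,1---1,1-01-,11-1-
  28 | 1-10-,111--
  29 | --101,1---1,1-10-,111--
  30 | -1110,11-1-,111--
  31 | 1---1,11-1-,111--
Essential prime implicants: --011, --101, 0-000, 1---1, 1-01-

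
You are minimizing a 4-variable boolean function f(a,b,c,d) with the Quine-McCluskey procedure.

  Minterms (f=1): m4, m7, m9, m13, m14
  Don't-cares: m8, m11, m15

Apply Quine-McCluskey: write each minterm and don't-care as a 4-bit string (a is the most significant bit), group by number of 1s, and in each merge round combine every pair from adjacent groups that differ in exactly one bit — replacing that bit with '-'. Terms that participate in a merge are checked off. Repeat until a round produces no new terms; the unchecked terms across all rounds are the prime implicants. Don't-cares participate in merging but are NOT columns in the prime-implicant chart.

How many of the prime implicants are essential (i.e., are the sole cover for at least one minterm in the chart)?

size-2^0 implicants → 0100  0111(✓)  1000(✓)  1001(✓)  1011(✓)  1101(✓)  1110(✓)  1111(✓)
size-2^1 implicants → -111  1-01(✓)  1-11(✓)  10-1(✓)  100-  11-1(✓)  111-
size-2^2 implicants → 1--1
Unchecked terms (primes): -111, 0100, 1--1, 100-, 111-
Minterm coverage:
  m4 ⊆ 0100 [E]
  m7 ⊆ -111 [E]
  m9 ⊆ 1--1,100-
  m13 ⊆ 1--1 [E]
  m14 ⊆ 111- [E]
E = {-111, 0100, 1--1, 111-}

4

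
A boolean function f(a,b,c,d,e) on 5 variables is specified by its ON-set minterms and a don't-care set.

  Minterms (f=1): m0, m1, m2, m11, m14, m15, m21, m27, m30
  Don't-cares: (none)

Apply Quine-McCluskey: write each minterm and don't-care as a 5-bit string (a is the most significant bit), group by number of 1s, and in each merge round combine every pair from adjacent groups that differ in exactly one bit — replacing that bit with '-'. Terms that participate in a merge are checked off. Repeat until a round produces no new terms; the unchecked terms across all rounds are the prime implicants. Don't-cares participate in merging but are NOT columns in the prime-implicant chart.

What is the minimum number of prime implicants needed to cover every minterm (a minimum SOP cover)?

6

[col 0] 00000*, 00001*, 00010*, 01011*, 01110*, 01111*, 10101, 11011*, 11110*
[col 1] -1011, -1110, 000-0, 0000-, 01-11, 0111-
Prime implicants: -1011, -1110, 000-0, 0000-, 01-11, 0111-, 10101
PI chart (minterm → PIs covering it):
  0 | 000-0,0000-
  1 | 0000-  (sole → essential)
  2 | 000-0  (sole → essential)
  11 | -1011,01-11
  14 | -1110,0111-
  15 | 01-11,0111-
  21 | 10101  (sole → essential)
  27 | -1011  (sole → essential)
  30 | -1110  (sole → essential)
Essential prime implicants: -1011, -1110, 000-0, 0000-, 10101
Petrick residual → 01-11
Minimum SOP uses 6 PIs: bc'de + bcde' + a'b'c'e' + a'b'c'd' + a'bde + ab'cd'e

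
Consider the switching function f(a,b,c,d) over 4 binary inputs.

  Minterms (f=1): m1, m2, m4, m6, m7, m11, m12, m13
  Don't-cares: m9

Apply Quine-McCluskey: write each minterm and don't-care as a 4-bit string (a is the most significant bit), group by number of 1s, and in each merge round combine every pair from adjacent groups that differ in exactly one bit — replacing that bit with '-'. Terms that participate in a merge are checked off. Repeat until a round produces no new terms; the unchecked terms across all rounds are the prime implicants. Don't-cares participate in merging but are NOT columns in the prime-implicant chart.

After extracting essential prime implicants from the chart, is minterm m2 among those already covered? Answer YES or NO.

[col 0] 0001*, 0010*, 0100*, 0110*, 0111*, 1001*, 1011*, 1100*, 1101*
[col 1] -001, -100, 0-10, 01-0, 011-, 1-01, 10-1, 110-
Prime implicants: -001, -100, 0-10, 01-0, 011-, 1-01, 10-1, 110-
PI chart (minterm → PIs covering it):
  1 | -001  (sole → essential)
  2 | 0-10  (sole → essential)
  4 | -100,01-0
  6 | 0-10,01-0,011-
  7 | 011-  (sole → essential)
  11 | 10-1  (sole → essential)
  12 | -100,110-
  13 | 1-01,110-
Essential prime implicants: -001, 0-10, 011-, 10-1

YES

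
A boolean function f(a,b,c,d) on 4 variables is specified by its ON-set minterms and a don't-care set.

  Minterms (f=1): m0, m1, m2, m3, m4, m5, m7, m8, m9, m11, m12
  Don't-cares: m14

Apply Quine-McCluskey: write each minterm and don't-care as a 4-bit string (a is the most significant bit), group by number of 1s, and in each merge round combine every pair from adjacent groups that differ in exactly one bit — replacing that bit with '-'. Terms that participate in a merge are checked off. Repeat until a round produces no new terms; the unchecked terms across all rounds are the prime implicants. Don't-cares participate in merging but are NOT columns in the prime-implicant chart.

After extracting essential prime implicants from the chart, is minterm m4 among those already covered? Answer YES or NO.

[col 0] 0000*, 0001*, 0010*, 0011*, 0100*, 0101*, 0111*, 1000*, 1001*, 1011*, 1100*, 1110*
[col 1] -000*, -001*, -011*, -100*, 0-00*, 0-01*, 0-11*, 00-0*, 00-1*, 000-*, 001-*, 01-1*, 010-*, 1-00*, 10-1*, 100-*, 11-0
[col 2] --00, -0-1, -00-, 0--1, 0-0-, 00--
Prime implicants: --00, -0-1, -00-, 0--1, 0-0-, 00--, 11-0
PI chart (minterm → PIs covering it):
  0 | --00,-00-,0-0-,00--
  1 | -0-1,-00-,0--1,0-0-,00--
  2 | 00--  (sole → essential)
  3 | -0-1,0--1,00--
  4 | --00,0-0-
  5 | 0--1,0-0-
  7 | 0--1  (sole → essential)
  8 | --00,-00-
  9 | -0-1,-00-
  11 | -0-1  (sole → essential)
  12 | --00,11-0
Essential prime implicants: -0-1, 0--1, 00--

NO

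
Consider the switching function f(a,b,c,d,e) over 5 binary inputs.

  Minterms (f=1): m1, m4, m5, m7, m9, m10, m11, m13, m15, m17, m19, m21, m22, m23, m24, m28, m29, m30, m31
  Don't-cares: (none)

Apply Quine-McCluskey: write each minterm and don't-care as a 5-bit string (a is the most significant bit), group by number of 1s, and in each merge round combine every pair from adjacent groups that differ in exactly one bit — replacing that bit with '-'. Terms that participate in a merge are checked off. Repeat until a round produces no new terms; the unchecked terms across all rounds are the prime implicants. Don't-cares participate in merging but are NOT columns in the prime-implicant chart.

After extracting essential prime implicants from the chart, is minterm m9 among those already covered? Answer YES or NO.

NO

size-2^0 implicants → 00001(✓)  00100(✓)  00101(✓)  00111(✓)  01001(✓)  01010(✓)  01011(✓)  01101(✓)  01111(✓)  10001(✓)  10011(✓)  10101(✓)  10110(✓)  10111(✓)  11000(✓)  11100(✓)  11101(✓)  11110(✓)  11111(✓)
size-2^1 implicants → -0001(✓)  -0101(✓)  -0111(✓)  -1101(✓)  -1111(✓)  0-001(✓)  0-101(✓)  0-111(✓)  00-01(✓)  001-1(✓)  0010-  01-01(✓)  01-11(✓)  010-1(✓)  0101-  011-1(✓)  1-101(✓)  1-110(✓)  1-111(✓)  10-01(✓)  10-11(✓)  100-1(✓)  101-1(✓)  1011-(✓)  11-00  111-0(✓)  111-1(✓)  1110-(✓)  1111-(✓)
size-2^2 implicants → --101(✓)  --111(✓)  -0-01  -01-1(✓)  -11-1(✓)  0--01  0-1-1(✓)  01--1  1-1-1(✓)  1-11-  10--1  111--
size-2^3 implicants → --1-1
Unchecked terms (primes): --1-1, -0-01, 0--01, 0010-, 01--1, 0101-, 1-11-, 10--1, 11-00, 111--
Minterm coverage:
  m1 ⊆ -0-01,0--01
  m4 ⊆ 0010- [E]
  m5 ⊆ --1-1,-0-01,0--01,0010-
  m7 ⊆ --1-1 [E]
  m9 ⊆ 0--01,01--1
  m10 ⊆ 0101- [E]
  m11 ⊆ 01--1,0101-
  m13 ⊆ --1-1,0--01,01--1
  m15 ⊆ --1-1,01--1
  m17 ⊆ -0-01,10--1
  m19 ⊆ 10--1 [E]
  m21 ⊆ --1-1,-0-01,10--1
  m22 ⊆ 1-11- [E]
  m23 ⊆ --1-1,1-11-,10--1
  m24 ⊆ 11-00 [E]
  m28 ⊆ 11-00,111--
  m29 ⊆ --1-1,111--
  m30 ⊆ 1-11-,111--
  m31 ⊆ --1-1,1-11-,111--
E = {--1-1, 0010-, 0101-, 1-11-, 10--1, 11-00}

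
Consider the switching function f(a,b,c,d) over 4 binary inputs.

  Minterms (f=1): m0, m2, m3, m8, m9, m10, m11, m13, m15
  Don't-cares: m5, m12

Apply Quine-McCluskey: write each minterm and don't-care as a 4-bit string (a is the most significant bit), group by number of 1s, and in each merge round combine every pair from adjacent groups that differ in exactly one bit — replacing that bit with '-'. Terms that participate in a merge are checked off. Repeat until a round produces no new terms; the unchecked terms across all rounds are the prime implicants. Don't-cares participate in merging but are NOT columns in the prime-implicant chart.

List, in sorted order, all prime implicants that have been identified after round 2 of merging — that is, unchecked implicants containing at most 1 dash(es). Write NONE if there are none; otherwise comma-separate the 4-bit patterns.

-101

Round 0: 0000✓ 0010✓ 0011✓ 0101✓ 1000✓ 1001✓ 1010✓ 1011✓ 1100✓ 1101✓ 1111✓
Round 1: -000✓ -010✓ -011✓ -101 00-0✓ 001-✓ 1-00✓ 1-01✓ 1-11✓ 10-0✓ 10-1✓ 100-✓ 101-✓ 11-1✓ 110-✓
Round 2: -0-0 -01- 1--1 1-0- 10--
PIs = {-0-0, -01-, -101, 1--1, 1-0-, 10--}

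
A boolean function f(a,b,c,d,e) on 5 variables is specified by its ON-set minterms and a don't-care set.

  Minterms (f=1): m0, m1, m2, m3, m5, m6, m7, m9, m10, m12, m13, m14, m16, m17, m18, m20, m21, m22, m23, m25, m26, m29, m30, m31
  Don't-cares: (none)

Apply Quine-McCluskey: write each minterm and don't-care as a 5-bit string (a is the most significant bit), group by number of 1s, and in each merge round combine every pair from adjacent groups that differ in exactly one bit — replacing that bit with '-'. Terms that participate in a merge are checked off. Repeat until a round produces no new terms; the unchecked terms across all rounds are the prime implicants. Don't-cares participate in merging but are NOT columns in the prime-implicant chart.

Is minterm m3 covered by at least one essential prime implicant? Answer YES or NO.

NO

size-2^0 implicants → 00000(✓)  00001(✓)  00010(✓)  00011(✓)  00101(✓)  00110(✓)  00111(✓)  01001(✓)  01010(✓)  01100(✓)  01101(✓)  01110(✓)  10000(✓)  10001(✓)  10010(✓)  10100(✓)  10101(✓)  10110(✓)  10111(✓)  11001(✓)  11010(✓)  11101(✓)  11110(✓)  11111(✓)
size-2^1 implicants → -0000(✓)  -0001(✓)  -0010(✓)  -0101(✓)  -0110(✓)  -0111(✓)  -1001(✓)  -1010(✓)  -1101(✓)  -1110(✓)  0-001(✓)  0-010(✓)  0-101(✓)  0-110(✓)  00-01(✓)  00-10(✓)  00-11(✓)  000-0(✓)  000-1(✓)  0000-(✓)  0001-(✓)  001-1(✓)  0011-(✓)  01-01(✓)  01-10(✓)  011-0  0110-  1-001(✓)  1-010(✓)  1-101(✓)  1-110(✓)  1-111(✓)  10-00(✓)  10-01(✓)  10-10(✓)  100-0(✓)  1000-(✓)  101-0(✓)  101-1(✓)  1010-(✓)  1011-(✓)  11-01(✓)  11-10(✓)  111-1(✓)  1111-(✓)
size-2^2 implicants → --001(✓)  --010(✓)  --101(✓)  --110(✓)  -0-01(✓)  -0-10(✓)  -00-0  -000-  -01-1  -011-  -1-01(✓)  -1-10(✓)  0--01(✓)  0--10(✓)  00--1  00-1-  000--  1--01(✓)  1--10(✓)  1-1-1  1-11-  10--0  10-0-  101--
size-2^3 implicants → ---01  ---10
Unchecked terms (primes): ---01, ---10, -00-0, -000-, -01-1, -011-, 00--1, 00-1-, 000--, 011-0, 0110-, 1-1-1, 1-11-, 10--0, 10-0-, 101--
Minterm coverage:
  m0 ⊆ -00-0,-000-,000--
  m1 ⊆ ---01,-000-,00--1,000--
  m2 ⊆ ---10,-00-0,00-1-,000--
  m3 ⊆ 00--1,00-1-,000--
  m5 ⊆ ---01,-01-1,00--1
  m6 ⊆ ---10,-011-,00-1-
  m7 ⊆ -01-1,-011-,00--1,00-1-
  m9 ⊆ ---01 [E]
  m10 ⊆ ---10 [E]
  m12 ⊆ 011-0,0110-
  m13 ⊆ ---01,0110-
  m14 ⊆ ---10,011-0
  m16 ⊆ -00-0,-000-,10--0,10-0-
  m17 ⊆ ---01,-000-,10-0-
  m18 ⊆ ---10,-00-0,10--0
  m20 ⊆ 10--0,10-0-,101--
  m21 ⊆ ---01,-01-1,1-1-1,10-0-,101--
  m22 ⊆ ---10,-011-,1-11-,10--0,101--
  m23 ⊆ -01-1,-011-,1-1-1,1-11-,101--
  m25 ⊆ ---01 [E]
  m26 ⊆ ---10 [E]
  m29 ⊆ ---01,1-1-1
  m30 ⊆ ---10,1-11-
  m31 ⊆ 1-1-1,1-11-
E = {---01, ---10}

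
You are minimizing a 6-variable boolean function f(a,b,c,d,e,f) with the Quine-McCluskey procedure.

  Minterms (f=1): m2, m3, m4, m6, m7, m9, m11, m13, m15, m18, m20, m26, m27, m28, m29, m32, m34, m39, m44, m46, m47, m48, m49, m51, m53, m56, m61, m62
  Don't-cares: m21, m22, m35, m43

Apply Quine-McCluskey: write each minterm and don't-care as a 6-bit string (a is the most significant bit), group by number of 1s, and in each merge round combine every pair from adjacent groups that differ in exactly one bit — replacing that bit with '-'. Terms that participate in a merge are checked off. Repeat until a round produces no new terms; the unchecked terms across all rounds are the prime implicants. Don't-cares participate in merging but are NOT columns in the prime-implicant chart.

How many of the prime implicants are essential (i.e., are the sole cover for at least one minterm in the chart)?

8

size-2^0 implicants → 000010(✓)  000011(✓)  000100(✓)  000110(✓)  000111(✓)  001001(✓)  001011(✓)  001101(✓)  001111(✓)  010010(✓)  010100(✓)  010101(✓)  010110(✓)  011010(✓)  011011(✓)  011100(✓)  011101(✓)  100000(✓)  100010(✓)  100011(✓)  100111(✓)  101011(✓)  101100(✓)  101110(✓)  101111(✓)  110000(✓)  110001(✓)  110011(✓)  110101(✓)  111000(✓)  111101(✓)  111110(✓)
size-2^1 implicants → -00010(✓)  -00011(✓)  -00111(✓)  -01011(✓)  -01111(✓)  -10101(✓)  -11101(✓)  0-0010(✓)  0-0100(✓)  0-0110(✓)  0-1011  0-1101  00-011(✓)  00-111(✓)  000-10(✓)  000-11(✓)  00001-(✓)  0001-0(✓)  00011-(✓)  001-01(✓)  001-11(✓)  0010-1(✓)  0011-1(✓)  01-010  01-100(✓)  01-101(✓)  010-10(✓)  0101-0(✓)  01010-(✓)  01101-  01110-(✓)  1-0000  1-0011  1-1110  10-011(✓)  10-111(✓)  100-11(✓)  1000-0  10001-(✓)  101-11(✓)  1011-0  10111-  11-000  11-101(✓)  110-01  1100-1  11000-
size-2^2 implicants → -0-011(✓)  -0-111(✓)  -00-11(✓)  -0001-  -01-11(✓)  -1-101  0-0-10  0-01-0  00--11(✓)  000-1-  001--1  01-10-  10--11(✓)
size-2^3 implicants → -0--11
Unchecked terms (primes): -0--11, -0001-, -1-101, 0-0-10, 0-01-0, 0-1011, 0-1101, 000-1-, 001--1, 01-010, 01-10-, 01101-, 1-0000, 1-0011, 1-1110, 1000-0, 1011-0, 10111-, 11-000, 110-01, 1100-1, 11000-
Minterm coverage:
  m2 ⊆ -0001-,0-0-10,000-1-
  m3 ⊆ -0--11,-0001-,000-1-
  m4 ⊆ 0-01-0 [E]
  m6 ⊆ 0-0-10,0-01-0,000-1-
  m7 ⊆ -0--11,000-1-
  m9 ⊆ 001--1 [E]
  m11 ⊆ -0--11,0-1011,001--1
  m13 ⊆ 0-1101,001--1
  m15 ⊆ -0--11,001--1
  m18 ⊆ 0-0-10,01-010
  m20 ⊆ 0-01-0,01-10-
  m26 ⊆ 01-010,01101-
  m27 ⊆ 0-1011,01101-
  m28 ⊆ 01-10- [E]
  m29 ⊆ -1-101,0-1101,01-10-
  m32 ⊆ 1-0000,1000-0
  m34 ⊆ -0001-,1000-0
  m39 ⊆ -0--11 [E]
  m44 ⊆ 1011-0 [E]
  m46 ⊆ 1-1110,1011-0,10111-
  m47 ⊆ -0--11,10111-
  m48 ⊆ 1-0000,11-000,11000-
  m49 ⊆ 110-01,1100-1,11000-
  m51 ⊆ 1-0011,1100-1
  m53 ⊆ -1-101,110-01
  m56 ⊆ 11-000 [E]
  m61 ⊆ -1-101 [E]
  m62 ⊆ 1-1110 [E]
E = {-0--11, -1-101, 0-01-0, 001--1, 01-10-, 1-1110, 1011-0, 11-000}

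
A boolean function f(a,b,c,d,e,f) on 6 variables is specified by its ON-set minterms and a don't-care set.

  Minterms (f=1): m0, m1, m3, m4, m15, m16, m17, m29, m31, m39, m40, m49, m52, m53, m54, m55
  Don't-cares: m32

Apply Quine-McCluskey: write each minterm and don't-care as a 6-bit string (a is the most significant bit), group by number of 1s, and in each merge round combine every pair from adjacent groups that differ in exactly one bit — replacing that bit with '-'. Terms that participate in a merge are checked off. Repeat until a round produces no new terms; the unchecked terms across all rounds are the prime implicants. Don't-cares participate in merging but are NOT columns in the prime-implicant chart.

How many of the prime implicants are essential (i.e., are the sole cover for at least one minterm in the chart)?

8

size-2^0 implicants → 000000(✓)  000001(✓)  000011(✓)  000100(✓)  001111(✓)  010000(✓)  010001(✓)  011101(✓)  011111(✓)  100000(✓)  100111(✓)  101000(✓)  110001(✓)  110100(✓)  110101(✓)  110110(✓)  110111(✓)
size-2^1 implicants → -00000  -10001  0-0000(✓)  0-0001(✓)  0-1111  000-00  0000-1  00000-(✓)  01000-(✓)  0111-1  1-0111  10-000  110-01  1101-0(✓)  1101-1(✓)  11010-(✓)  11011-(✓)
size-2^2 implicants → 0-000-  1101--
Unchecked terms (primes): -00000, -10001, 0-000-, 0-1111, 000-00, 0000-1, 0111-1, 1-0111, 10-000, 110-01, 1101--
Minterm coverage:
  m0 ⊆ -00000,0-000-,000-00
  m1 ⊆ 0-000-,0000-1
  m3 ⊆ 0000-1 [E]
  m4 ⊆ 000-00 [E]
  m15 ⊆ 0-1111 [E]
  m16 ⊆ 0-000- [E]
  m17 ⊆ -10001,0-000-
  m29 ⊆ 0111-1 [E]
  m31 ⊆ 0-1111,0111-1
  m39 ⊆ 1-0111 [E]
  m40 ⊆ 10-000 [E]
  m49 ⊆ -10001,110-01
  m52 ⊆ 1101-- [E]
  m53 ⊆ 110-01,1101--
  m54 ⊆ 1101-- [E]
  m55 ⊆ 1-0111,1101--
E = {0-000-, 0-1111, 000-00, 0000-1, 0111-1, 1-0111, 10-000, 1101--}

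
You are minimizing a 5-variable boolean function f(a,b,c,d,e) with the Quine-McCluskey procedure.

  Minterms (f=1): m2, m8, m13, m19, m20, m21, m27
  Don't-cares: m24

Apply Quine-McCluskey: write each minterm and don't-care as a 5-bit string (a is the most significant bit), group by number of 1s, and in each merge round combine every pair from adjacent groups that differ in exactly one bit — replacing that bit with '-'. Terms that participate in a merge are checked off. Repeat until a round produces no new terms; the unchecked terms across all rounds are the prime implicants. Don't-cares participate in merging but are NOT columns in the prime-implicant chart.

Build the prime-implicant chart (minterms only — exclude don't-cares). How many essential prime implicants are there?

[col 0] 00010, 01000*, 01101, 10011*, 10100*, 10101*, 11000*, 11011*
[col 1] -1000, 1-011, 1010-
Prime implicants: -1000, 00010, 01101, 1-011, 1010-
PI chart (minterm → PIs covering it):
  2 | 00010  (sole → essential)
  8 | -1000  (sole → essential)
  13 | 01101  (sole → essential)
  19 | 1-011  (sole → essential)
  20 | 1010-  (sole → essential)
  21 | 1010-  (sole → essential)
  27 | 1-011  (sole → essential)
Essential prime implicants: -1000, 00010, 01101, 1-011, 1010-

5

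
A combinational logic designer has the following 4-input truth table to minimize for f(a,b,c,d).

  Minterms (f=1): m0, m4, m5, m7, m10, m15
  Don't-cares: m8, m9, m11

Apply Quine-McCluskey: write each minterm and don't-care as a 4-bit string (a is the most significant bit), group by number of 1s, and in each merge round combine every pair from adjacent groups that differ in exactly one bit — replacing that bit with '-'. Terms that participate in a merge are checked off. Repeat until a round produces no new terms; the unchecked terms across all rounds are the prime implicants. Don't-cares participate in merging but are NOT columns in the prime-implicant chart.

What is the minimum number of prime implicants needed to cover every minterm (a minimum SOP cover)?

Round 0: 0000✓ 0100✓ 0101✓ 0111✓ 1000✓ 1001✓ 1010✓ 1011✓ 1111✓
Round 1: -000 -111 0-00 01-1 010- 1-11 10-0✓ 10-1✓ 100-✓ 101-✓
Round 2: 10--
PIs = {-000, -111, 0-00, 01-1, 010-, 1-11, 10--}
Coverage chart:
  m0: -000,0-00
  m4: 0-00,010-
  m5: 01-1,010-
  m7: -111,01-1
  m10: 10-- ←essential
  m15: -111,1-11
Essential: 10--
Petrick residual → -000, -111, 010-
Min cover (4 terms): b'c'd' + bcd + a'bc' + ab'

4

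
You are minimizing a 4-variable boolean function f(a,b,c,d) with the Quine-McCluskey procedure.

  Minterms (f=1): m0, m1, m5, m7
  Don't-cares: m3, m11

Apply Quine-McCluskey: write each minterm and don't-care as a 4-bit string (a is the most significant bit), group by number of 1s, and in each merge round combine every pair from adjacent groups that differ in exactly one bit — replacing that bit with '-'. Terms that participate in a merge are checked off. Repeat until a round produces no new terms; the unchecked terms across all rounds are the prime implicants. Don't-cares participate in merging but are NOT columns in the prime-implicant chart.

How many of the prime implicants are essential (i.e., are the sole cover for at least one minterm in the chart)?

2

size-2^0 implicants → 0000(✓)  0001(✓)  0011(✓)  0101(✓)  0111(✓)  1011(✓)
size-2^1 implicants → -011  0-01(✓)  0-11(✓)  00-1(✓)  000-  01-1(✓)
size-2^2 implicants → 0--1
Unchecked terms (primes): -011, 0--1, 000-
Minterm coverage:
  m0 ⊆ 000- [E]
  m1 ⊆ 0--1,000-
  m5 ⊆ 0--1 [E]
  m7 ⊆ 0--1 [E]
E = {0--1, 000-}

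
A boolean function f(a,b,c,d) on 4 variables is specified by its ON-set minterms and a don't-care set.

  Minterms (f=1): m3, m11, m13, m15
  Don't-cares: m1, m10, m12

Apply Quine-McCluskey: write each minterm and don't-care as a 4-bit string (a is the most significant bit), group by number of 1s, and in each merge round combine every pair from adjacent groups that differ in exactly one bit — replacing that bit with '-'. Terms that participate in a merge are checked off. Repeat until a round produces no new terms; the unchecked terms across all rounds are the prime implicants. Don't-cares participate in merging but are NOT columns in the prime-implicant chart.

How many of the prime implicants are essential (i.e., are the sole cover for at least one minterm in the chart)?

[col 0] 0001*, 0011*, 1010*, 1011*, 1100*, 1101*, 1111*
[col 1] -011, 00-1, 1-11, 101-, 11-1, 110-
Prime implicants: -011, 00-1, 1-11, 101-, 11-1, 110-
PI chart (minterm → PIs covering it):
  3 | -011,00-1
  11 | -011,1-11,101-
  13 | 11-1,110-
  15 | 1-11,11-1
(no essential prime implicants)

0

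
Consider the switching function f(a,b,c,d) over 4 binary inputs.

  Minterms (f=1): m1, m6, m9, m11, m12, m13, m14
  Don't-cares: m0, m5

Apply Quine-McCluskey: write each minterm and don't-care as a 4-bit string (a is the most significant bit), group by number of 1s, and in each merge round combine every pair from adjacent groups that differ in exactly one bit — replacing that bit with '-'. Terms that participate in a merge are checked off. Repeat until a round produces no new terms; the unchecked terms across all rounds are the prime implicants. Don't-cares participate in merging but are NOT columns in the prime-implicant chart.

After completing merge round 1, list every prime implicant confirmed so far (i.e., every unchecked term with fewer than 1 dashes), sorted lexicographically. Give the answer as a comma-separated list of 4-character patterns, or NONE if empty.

size-2^0 implicants → 0000(✓)  0001(✓)  0101(✓)  0110(✓)  1001(✓)  1011(✓)  1100(✓)  1101(✓)  1110(✓)
size-2^1 implicants → -001(✓)  -101(✓)  -110  0-01(✓)  000-  1-01(✓)  10-1  11-0  110-
size-2^2 implicants → --01
Unchecked terms (primes): --01, -110, 000-, 10-1, 11-0, 110-

NONE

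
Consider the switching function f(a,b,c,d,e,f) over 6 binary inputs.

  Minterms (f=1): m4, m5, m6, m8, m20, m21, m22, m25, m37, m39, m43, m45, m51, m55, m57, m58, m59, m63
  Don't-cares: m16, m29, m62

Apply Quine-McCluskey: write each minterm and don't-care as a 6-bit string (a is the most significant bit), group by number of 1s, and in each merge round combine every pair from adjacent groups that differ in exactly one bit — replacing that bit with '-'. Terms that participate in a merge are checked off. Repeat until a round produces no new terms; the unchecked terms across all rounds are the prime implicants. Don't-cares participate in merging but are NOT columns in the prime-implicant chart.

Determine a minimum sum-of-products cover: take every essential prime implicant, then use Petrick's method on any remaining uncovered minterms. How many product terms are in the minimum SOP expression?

[col 0] 000100*, 000101*, 000110*, 001000, 010000*, 010100*, 010101*, 010110*, 011001*, 011101*, 100101*, 100111*, 101011*, 101101*, 110011*, 110111*, 111001*, 111010*, 111011*, 111110*, 111111*
[col 1] -00101, -11001, 0-0100*, 0-0101*, 0-0110*, 0001-0*, 00010-*, 01-101, 010-00, 0101-0*, 01010-*, 011-01, 1-0111, 1-1011, 10-101, 1001-1, 11-011*, 11-111*, 110-11*, 111-10*, 111-11*, 1110-1, 11101-*, 11111-*
[col 2] 0-01-0, 0-010-, 11--11, 111-1-
Prime implicants: -00101, -11001, 0-01-0, 0-010-, 001000, 01-101, 010-00, 011-01, 1-0111, 1-1011, 10-101, 1001-1, 11--11, 111-1-, 1110-1
PI chart (minterm → PIs covering it):
  4 | 0-01-0,0-010-
  5 | -00101,0-010-
  6 | 0-01-0  (sole → essential)
  8 | 001000  (sole → essential)
  20 | 0-01-0,0-010-,010-00
  21 | 0-010-,01-101
  22 | 0-01-0  (sole → essential)
  25 | -11001,011-01
  37 | -00101,10-101,1001-1
  39 | 1-0111,1001-1
  43 | 1-1011  (sole → essential)
  45 | 10-101  (sole → essential)
  51 | 11--11  (sole → essential)
  55 | 1-0111,11--11
  57 | -11001,1110-1
  58 | 111-1-  (sole → essential)
  59 | 1-1011,11--11,111-1-,1110-1
  63 | 11--11,111-1-
Essential prime implicants: 0-01-0, 001000, 1-1011, 10-101, 11--11, 111-1-
Petrick residual → -11001, 0-010-, 1-0111
Minimum SOP uses 9 PIs: bcd'e'f + a'c'df' + a'c'de' + a'b'cd'e'f' + ac'def + acd'ef + ab'de'f + abef + abce

9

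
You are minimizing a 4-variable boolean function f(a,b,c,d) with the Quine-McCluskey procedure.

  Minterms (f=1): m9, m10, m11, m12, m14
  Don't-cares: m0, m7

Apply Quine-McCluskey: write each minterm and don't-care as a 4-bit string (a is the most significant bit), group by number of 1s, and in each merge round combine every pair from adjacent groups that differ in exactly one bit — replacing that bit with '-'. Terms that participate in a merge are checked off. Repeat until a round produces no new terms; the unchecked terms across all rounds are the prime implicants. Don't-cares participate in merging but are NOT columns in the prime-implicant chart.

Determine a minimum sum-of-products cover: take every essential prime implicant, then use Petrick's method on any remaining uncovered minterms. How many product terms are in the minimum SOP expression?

3

Round 0: 0000 0111 1001✓ 1010✓ 1011✓ 1100✓ 1110✓
Round 1: 1-10 10-1 101- 11-0
PIs = {0000, 0111, 1-10, 10-1, 101-, 11-0}
Coverage chart:
  m9: 10-1 ←essential
  m10: 1-10,101-
  m11: 10-1,101-
  m12: 11-0 ←essential
  m14: 1-10,11-0
Essential: 10-1, 11-0
Petrick residual → 1-10
Min cover (3 terms): acd' + ab'd + abd'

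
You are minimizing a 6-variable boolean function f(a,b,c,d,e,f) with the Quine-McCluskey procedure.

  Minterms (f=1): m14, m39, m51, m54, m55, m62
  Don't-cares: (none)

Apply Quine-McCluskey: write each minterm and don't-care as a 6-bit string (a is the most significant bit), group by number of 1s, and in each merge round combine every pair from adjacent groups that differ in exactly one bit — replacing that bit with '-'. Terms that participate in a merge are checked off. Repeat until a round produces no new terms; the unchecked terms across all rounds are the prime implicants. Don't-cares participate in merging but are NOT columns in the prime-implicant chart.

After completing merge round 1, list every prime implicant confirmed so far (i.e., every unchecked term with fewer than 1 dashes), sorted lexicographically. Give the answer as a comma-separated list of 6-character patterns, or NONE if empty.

001110

size-2^0 implicants → 001110  100111(✓)  110011(✓)  110110(✓)  110111(✓)  111110(✓)
size-2^1 implicants → 1-0111  11-110  110-11  11011-
Unchecked terms (primes): 001110, 1-0111, 11-110, 110-11, 11011-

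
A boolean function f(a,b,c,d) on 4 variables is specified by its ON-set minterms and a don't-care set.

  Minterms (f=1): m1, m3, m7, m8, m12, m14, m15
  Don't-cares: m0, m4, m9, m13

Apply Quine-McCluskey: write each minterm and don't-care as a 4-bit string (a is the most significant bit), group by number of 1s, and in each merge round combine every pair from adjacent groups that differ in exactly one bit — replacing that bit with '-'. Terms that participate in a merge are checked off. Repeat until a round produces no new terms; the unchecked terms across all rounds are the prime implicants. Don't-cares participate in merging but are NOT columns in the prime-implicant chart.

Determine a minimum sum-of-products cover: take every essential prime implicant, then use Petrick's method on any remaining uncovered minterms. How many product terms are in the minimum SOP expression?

size-2^0 implicants → 0000(✓)  0001(✓)  0011(✓)  0100(✓)  0111(✓)  1000(✓)  1001(✓)  1100(✓)  1101(✓)  1110(✓)  1111(✓)
size-2^1 implicants → -000(✓)  -001(✓)  -100(✓)  -111  0-00(✓)  0-11  00-1  000-(✓)  1-00(✓)  1-01(✓)  100-(✓)  11-0(✓)  11-1(✓)  110-(✓)  111-(✓)
size-2^2 implicants → --00  -00-  1-0-  11--
Unchecked terms (primes): --00, -00-, -111, 0-11, 00-1, 1-0-, 11--
Minterm coverage:
  m1 ⊆ -00-,00-1
  m3 ⊆ 0-11,00-1
  m7 ⊆ -111,0-11
  m8 ⊆ --00,-00-,1-0-
  m12 ⊆ --00,1-0-,11--
  m14 ⊆ 11-- [E]
  m15 ⊆ -111,11--
E = {11--}
Petrick residual → -00-, 0-11
Cover = b'c' + a'cd + ab  |cover|=3

3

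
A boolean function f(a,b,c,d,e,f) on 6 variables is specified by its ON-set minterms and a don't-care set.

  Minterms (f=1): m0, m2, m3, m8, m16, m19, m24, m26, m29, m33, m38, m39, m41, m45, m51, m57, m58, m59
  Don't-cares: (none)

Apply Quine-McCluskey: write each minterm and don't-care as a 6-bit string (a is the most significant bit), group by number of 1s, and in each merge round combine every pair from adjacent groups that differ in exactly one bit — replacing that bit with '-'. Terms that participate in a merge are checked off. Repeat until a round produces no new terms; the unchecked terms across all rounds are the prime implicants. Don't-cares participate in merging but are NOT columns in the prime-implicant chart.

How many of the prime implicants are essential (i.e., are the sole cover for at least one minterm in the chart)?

size-2^0 implicants → 000000(✓)  000010(✓)  000011(✓)  001000(✓)  010000(✓)  010011(✓)  011000(✓)  011010(✓)  011101  100001(✓)  100110(✓)  100111(✓)  101001(✓)  101101(✓)  110011(✓)  111001(✓)  111010(✓)  111011(✓)
size-2^1 implicants → -10011  -11010  0-0000(✓)  0-0011  0-1000(✓)  00-000(✓)  0000-0  00001-  01-000(✓)  0110-0  1-1001  10-001  10011-  101-01  11-011  1110-1  11101-
size-2^2 implicants → 0--000
Unchecked terms (primes): -10011, -11010, 0--000, 0-0011, 0000-0, 00001-, 0110-0, 011101, 1-1001, 10-001, 10011-, 101-01, 11-011, 1110-1, 11101-
Minterm coverage:
  m0 ⊆ 0--000,0000-0
  m2 ⊆ 0000-0,00001-
  m3 ⊆ 0-0011,00001-
  m8 ⊆ 0--000 [E]
  m16 ⊆ 0--000 [E]
  m19 ⊆ -10011,0-0011
  m24 ⊆ 0--000,0110-0
  m26 ⊆ -11010,0110-0
  m29 ⊆ 011101 [E]
  m33 ⊆ 10-001 [E]
  m38 ⊆ 10011- [E]
  m39 ⊆ 10011- [E]
  m41 ⊆ 1-1001,10-001,101-01
  m45 ⊆ 101-01 [E]
  m51 ⊆ -10011,11-011
  m57 ⊆ 1-1001,1110-1
  m58 ⊆ -11010,11101-
  m59 ⊆ 11-011,1110-1,11101-
E = {0--000, 011101, 10-001, 10011-, 101-01}

5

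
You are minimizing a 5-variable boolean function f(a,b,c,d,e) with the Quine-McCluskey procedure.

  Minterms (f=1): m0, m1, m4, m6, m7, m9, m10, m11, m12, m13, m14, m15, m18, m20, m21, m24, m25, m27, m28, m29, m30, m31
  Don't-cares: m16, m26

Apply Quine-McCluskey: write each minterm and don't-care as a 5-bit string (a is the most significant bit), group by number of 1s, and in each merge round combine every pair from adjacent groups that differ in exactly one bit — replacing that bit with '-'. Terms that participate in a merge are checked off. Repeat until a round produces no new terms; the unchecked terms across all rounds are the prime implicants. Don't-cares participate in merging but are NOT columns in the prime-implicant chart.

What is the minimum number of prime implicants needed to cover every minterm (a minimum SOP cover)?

size-2^0 implicants → 00000(✓)  00001(✓)  00100(✓)  00110(✓)  00111(✓)  01001(✓)  01010(✓)  01011(✓)  01100(✓)  01101(✓)  01110(✓)  01111(✓)  10000(✓)  10010(✓)  10100(✓)  10101(✓)  11000(✓)  11001(✓)  11010(✓)  11011(✓)  11100(✓)  11101(✓)  11110(✓)  11111(✓)
size-2^1 implicants → -0000(✓)  -0100(✓)  -1001(✓)  -1010(✓)  -1011(✓)  -1100(✓)  -1101(✓)  -1110(✓)  -1111(✓)  0-001  0-100(✓)  0-110(✓)  0-111(✓)  00-00(✓)  0000-  001-0(✓)  0011-(✓)  01-01(✓)  01-10(✓)  01-11(✓)  010-1(✓)  0101-(✓)  011-0(✓)  011-1(✓)  0110-(✓)  0111-(✓)  1-000(✓)  1-010(✓)  1-100(✓)  1-101(✓)  10-00(✓)  100-0(✓)  1010-(✓)  11-00(✓)  11-01(✓)  11-10(✓)  11-11(✓)  110-0(✓)  110-1(✓)  1100-(✓)  1101-(✓)  111-0(✓)  111-1(✓)  1110-(✓)  1111-(✓)
size-2^2 implicants → --100  -0-00  -1-01(✓)  -1-10(✓)  -1-11(✓)  -10-1(✓)  -101-(✓)  -11-0(✓)  -11-1(✓)  -110-(✓)  -111-(✓)  0-1-0  0-11-  01--1(✓)  01-1-(✓)  011--(✓)  1--00  1-0-0  1-10-  11--0(✓)  11--1(✓)  11-0-(✓)  11-1-(✓)  110--(✓)  111--(✓)
size-2^3 implicants → -1--1  -1-1-  -11--  11---
Unchecked terms (primes): --100, -0-00, -1--1, -1-1-, -11--, 0-001, 0-1-0, 0-11-, 0000-, 1--00, 1-0-0, 1-10-, 11---
Minterm coverage:
  m0 ⊆ -0-00,0000-
  m1 ⊆ 0-001,0000-
  m4 ⊆ --100,-0-00,0-1-0
  m6 ⊆ 0-1-0,0-11-
  m7 ⊆ 0-11- [E]
  m9 ⊆ -1--1,0-001
  m10 ⊆ -1-1- [E]
  m11 ⊆ -1--1,-1-1-
  m12 ⊆ --100,-11--,0-1-0
  m13 ⊆ -1--1,-11--
  m14 ⊆ -1-1-,-11--,0-1-0,0-11-
  m15 ⊆ -1--1,-1-1-,-11--,0-11-
  m18 ⊆ 1-0-0 [E]
  m20 ⊆ --100,-0-00,1--00,1-10-
  m21 ⊆ 1-10- [E]
  m24 ⊆ 1--00,1-0-0,11---
  m25 ⊆ -1--1,11---
  m27 ⊆ -1--1,-1-1-,11---
  m28 ⊆ --100,-11--,1--00,1-10-,11---
  m29 ⊆ -1--1,-11--,1-10-,11---
  m30 ⊆ -1-1-,-11--,11---
  m31 ⊆ -1--1,-1-1-,-11--,11---
E = {-1-1-, 0-11-, 1-0-0, 1-10-}
Petrick residual → --100, -1--1, 0000-
Cover = cd'e' + be + bd + a'cd + a'b'c'd' + ac'e' + acd'  |cover|=7

7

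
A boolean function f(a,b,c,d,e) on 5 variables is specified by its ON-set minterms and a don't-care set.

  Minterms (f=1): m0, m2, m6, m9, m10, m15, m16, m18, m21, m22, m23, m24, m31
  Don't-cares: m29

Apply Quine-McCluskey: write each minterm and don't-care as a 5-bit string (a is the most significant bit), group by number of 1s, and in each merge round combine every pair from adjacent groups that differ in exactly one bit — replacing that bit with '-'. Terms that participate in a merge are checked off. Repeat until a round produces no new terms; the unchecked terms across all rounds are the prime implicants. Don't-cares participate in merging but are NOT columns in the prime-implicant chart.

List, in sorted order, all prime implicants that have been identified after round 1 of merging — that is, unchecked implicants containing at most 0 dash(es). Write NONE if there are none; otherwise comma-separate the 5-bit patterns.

size-2^0 implicants → 00000(✓)  00010(✓)  00110(✓)  01001  01010(✓)  01111(✓)  10000(✓)  10010(✓)  10101(✓)  10110(✓)  10111(✓)  11000(✓)  11101(✓)  11111(✓)
size-2^1 implicants → -0000(✓)  -0010(✓)  -0110(✓)  -1111  0-010  00-10(✓)  000-0(✓)  1-000  1-101(✓)  1-111(✓)  10-10(✓)  100-0(✓)  101-1(✓)  1011-  111-1(✓)
size-2^2 implicants → -0-10  -00-0  1-1-1
Unchecked terms (primes): -0-10, -00-0, -1111, 0-010, 01001, 1-000, 1-1-1, 1011-

01001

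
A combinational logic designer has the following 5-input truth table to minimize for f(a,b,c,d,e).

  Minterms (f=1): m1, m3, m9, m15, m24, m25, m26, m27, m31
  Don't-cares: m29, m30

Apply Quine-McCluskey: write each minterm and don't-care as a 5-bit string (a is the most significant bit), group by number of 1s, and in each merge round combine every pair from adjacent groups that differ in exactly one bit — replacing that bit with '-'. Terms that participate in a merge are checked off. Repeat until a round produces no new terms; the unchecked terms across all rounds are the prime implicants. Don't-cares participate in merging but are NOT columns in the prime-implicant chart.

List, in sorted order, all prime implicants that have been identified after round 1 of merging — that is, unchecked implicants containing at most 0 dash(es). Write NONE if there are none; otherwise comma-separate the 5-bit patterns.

size-2^0 implicants → 00001(✓)  00011(✓)  01001(✓)  01111(✓)  11000(✓)  11001(✓)  11010(✓)  11011(✓)  11101(✓)  11110(✓)  11111(✓)
size-2^1 implicants → -1001  -1111  0-001  000-1  11-01(✓)  11-10(✓)  11-11(✓)  110-0(✓)  110-1(✓)  1100-(✓)  1101-(✓)  111-1(✓)  1111-(✓)
size-2^2 implicants → 11--1  11-1-  110--
Unchecked terms (primes): -1001, -1111, 0-001, 000-1, 11--1, 11-1-, 110--

NONE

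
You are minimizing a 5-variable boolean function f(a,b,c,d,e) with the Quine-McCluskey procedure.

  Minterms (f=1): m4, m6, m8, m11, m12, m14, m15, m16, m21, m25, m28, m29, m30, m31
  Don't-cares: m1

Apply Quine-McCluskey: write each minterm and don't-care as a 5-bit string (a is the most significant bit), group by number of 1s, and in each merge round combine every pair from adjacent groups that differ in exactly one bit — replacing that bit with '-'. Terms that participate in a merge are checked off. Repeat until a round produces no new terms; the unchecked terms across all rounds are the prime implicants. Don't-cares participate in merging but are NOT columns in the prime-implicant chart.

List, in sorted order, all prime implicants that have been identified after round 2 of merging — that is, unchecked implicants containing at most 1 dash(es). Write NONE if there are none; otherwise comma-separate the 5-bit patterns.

size-2^0 implicants → 00001  00100(✓)  00110(✓)  01000(✓)  01011(✓)  01100(✓)  01110(✓)  01111(✓)  10000  10101(✓)  11001(✓)  11100(✓)  11101(✓)  11110(✓)  11111(✓)
size-2^1 implicants → -1100(✓)  -1110(✓)  -1111(✓)  0-100(✓)  0-110(✓)  001-0(✓)  01-00  01-11  011-0(✓)  0111-(✓)  1-101  11-01  111-0(✓)  111-1(✓)  1110-(✓)  1111-(✓)
size-2^2 implicants → -11-0  -111-  0-1-0  111--
Unchecked terms (primes): -11-0, -111-, 0-1-0, 00001, 01-00, 01-11, 1-101, 10000, 11-01, 111--

00001, 01-00, 01-11, 1-101, 10000, 11-01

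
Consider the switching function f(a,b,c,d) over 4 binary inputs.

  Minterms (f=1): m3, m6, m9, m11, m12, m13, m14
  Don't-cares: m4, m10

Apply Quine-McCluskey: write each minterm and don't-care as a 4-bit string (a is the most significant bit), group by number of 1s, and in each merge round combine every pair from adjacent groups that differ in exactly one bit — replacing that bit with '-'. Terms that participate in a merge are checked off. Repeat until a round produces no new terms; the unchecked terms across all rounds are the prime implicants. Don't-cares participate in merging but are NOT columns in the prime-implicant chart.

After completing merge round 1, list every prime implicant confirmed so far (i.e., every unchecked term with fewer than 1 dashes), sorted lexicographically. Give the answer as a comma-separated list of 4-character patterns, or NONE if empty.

[col 0] 0011*, 0100*, 0110*, 1001*, 1010*, 1011*, 1100*, 1101*, 1110*
[col 1] -011, -100*, -110*, 01-0*, 1-01, 1-10, 10-1, 101-, 11-0*, 110-
[col 2] -1-0
Prime implicants: -011, -1-0, 1-01, 1-10, 10-1, 101-, 110-

NONE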